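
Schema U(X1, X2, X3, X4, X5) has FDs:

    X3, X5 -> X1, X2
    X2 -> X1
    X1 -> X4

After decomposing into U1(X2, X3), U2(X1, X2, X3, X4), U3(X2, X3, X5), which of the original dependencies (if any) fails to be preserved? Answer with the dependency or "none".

X3, X5 → X1, X2: restricted closure across fragments reaches X1, X2.
X2 → X1 lies within U2.
X1 → X4 lies within U2.
Every dependency is enforceable on the fragments, so the decomposition is dependency-preserving.

none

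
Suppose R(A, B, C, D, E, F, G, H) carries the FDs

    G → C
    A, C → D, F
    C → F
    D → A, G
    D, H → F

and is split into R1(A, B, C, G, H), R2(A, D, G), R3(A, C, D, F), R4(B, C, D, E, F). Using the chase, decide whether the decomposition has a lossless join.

No

Chase test. Columns are A, B, C, D, E, F, G, H; row i has aⱼ where attribute j ∈ Ri, else bᵢⱼ.
Initial tableau (one row per fragment):
  row 1: a1 a2 a3 b14 b15 b16 a7 a8
  row 2: a1 b22 b23 a4 b25 b26 a7 b28
  row 3: a1 b32 a3 a4 b35 a6 b37 b38
  row 4: b41 a2 a3 a4 a5 a6 b47 b48
Rows 1 and 2 agree on G; apply G→C and equate their C entries.
Rows 1 and 2 agree on A, C; apply A, C→D, F and equate their D, F entries.
Rows 1 and 3 agree on A, C; apply A, C→D, F and equate their D, F entries.
Rows 1 and 3 agree on D; apply D→A, G and equate their A, G entries.
Rows 1 and 4 agree on D; apply D→A, G and equate their A, G entries.
No row becomes fully distinguished — the join is lossy.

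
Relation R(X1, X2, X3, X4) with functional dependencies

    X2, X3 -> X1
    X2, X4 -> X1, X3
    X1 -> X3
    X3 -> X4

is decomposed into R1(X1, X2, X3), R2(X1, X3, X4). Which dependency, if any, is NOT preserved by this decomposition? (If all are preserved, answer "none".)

X2, X4 -> X1, X3

Check X2, X4 → X1, X3: no single fragment contains all of {X1, X2, X3, X4}, and the restricted closure of {X2, X4} across the fragments never reaches {X1, X3}.
X2, X3 → X1 is preserved.
X1 → X3 is preserved.
X3 → X4 is preserved.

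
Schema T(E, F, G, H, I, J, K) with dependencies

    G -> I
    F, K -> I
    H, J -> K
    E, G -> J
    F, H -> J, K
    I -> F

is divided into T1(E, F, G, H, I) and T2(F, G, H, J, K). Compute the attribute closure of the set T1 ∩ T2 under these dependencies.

F, G, H, I, J, K

T1 ∩ T2 = {F, G, H}.
G → I applies, adding I
F, H → J, K applies, adding J, K
Closure: {F, G, H, I, J, K}.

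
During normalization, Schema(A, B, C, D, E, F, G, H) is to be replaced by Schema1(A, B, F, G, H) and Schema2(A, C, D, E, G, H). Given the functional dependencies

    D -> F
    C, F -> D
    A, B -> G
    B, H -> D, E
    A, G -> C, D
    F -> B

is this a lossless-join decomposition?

Yes

Common attributes: Schema1 ∩ Schema2 = {A, G, H}.
Closure of {A, G, H}: A, G → C, D applies, adding C, D; D → F applies, adding F; F → B applies, adding B; B, H → D, E applies, adding E. So (A, G, H)⁺ = {A, B, C, D, E, F, G, H}.
This closure contains every attribute of Schema1, so Schema1 ∩ Schema2 → Schema1. The join is lossless.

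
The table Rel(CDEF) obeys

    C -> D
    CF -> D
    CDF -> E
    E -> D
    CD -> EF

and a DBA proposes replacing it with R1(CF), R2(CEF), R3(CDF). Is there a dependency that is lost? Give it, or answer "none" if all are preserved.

Check E → D: no single fragment contains all of {DE}, and the restricted closure of {E} across the fragments never reaches {D}.
C → D is preserved.
CF → D is preserved.
CDF → E is preserved.
CD → EF is preserved.

E -> D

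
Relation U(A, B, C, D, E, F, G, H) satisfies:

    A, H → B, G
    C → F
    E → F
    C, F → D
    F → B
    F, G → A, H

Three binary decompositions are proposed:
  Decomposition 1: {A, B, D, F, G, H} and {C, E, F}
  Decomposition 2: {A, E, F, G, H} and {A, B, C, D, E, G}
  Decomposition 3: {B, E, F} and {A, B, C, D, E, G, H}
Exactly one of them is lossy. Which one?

Decomposition 1

Decomposition 1: common = {F}, closure = {B, F} → lossy.
Decomposition 2: common = {A, E, G}, closure = {A, B, E, F, G, H} → lossless.
Decomposition 3: common = {B, E}, closure = {B, E, F} → lossless.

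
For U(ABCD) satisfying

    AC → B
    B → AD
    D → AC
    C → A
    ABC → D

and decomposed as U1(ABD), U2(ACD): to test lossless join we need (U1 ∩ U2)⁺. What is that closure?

ABCD

U1 ∩ U2 = {AD}.
D → AC applies, adding C
AC → B applies, adding B
Closure: {ABCD}.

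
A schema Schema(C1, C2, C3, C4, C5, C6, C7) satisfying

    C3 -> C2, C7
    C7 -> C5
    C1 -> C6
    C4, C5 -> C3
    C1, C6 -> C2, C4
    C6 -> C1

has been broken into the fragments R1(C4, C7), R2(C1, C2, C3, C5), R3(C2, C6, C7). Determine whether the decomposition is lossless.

Chase test. Columns are C1, C2, C3, C4, C5, C6, C7; row i has aⱼ where attribute j ∈ Ri, else bᵢⱼ.
Initial tableau (one row per fragment):
  row 1: b11 b12 b13 a4 b15 b16 a7
  row 2: a1 a2 a3 b24 a5 b26 b27
  row 3: b31 a2 b33 b34 b35 a6 a7
Rows 1 and 3 agree on C7; apply C7→C5 and equate their C5 entries.
No row becomes fully distinguished — the join is lossy.

No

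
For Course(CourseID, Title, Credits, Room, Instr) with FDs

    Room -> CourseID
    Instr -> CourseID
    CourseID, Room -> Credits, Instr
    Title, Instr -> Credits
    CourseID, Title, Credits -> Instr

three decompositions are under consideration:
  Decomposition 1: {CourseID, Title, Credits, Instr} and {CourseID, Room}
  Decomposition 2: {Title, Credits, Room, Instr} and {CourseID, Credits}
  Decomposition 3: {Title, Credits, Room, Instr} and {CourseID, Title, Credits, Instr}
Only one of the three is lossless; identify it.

Decomposition 3

Decomposition 1: common = {CourseID}, closure = {CourseID} → lossy.
Decomposition 2: common = {Credits}, closure = {Credits} → lossy.
Decomposition 3: common = {Title, Credits, Instr}, closure = {CourseID, Title, Credits, Instr} → lossless.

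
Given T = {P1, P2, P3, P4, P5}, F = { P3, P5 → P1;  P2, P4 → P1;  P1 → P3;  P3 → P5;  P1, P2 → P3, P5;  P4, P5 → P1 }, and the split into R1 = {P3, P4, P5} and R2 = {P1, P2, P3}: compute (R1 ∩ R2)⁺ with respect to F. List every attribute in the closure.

R1 ∩ R2 = {P3}.
P3 → P5 applies, adding P5
P3, P5 → P1 applies, adding P1
Closure: {P1, P3, P5}.

P1, P3, P5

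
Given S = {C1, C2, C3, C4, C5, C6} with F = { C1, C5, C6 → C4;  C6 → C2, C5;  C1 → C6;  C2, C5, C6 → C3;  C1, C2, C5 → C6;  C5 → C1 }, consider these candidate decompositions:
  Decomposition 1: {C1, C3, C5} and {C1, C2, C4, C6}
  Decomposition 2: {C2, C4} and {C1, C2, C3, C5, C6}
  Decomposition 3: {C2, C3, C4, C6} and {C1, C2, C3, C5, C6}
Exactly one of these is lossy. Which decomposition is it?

Decomposition 2

Decomposition 1: common = {C1}, closure = {C1, C2, C3, C4, C5, C6} → lossless.
Decomposition 2: common = {C2}, closure = {C2} → lossy.
Decomposition 3: common = {C2, C3, C6}, closure = {C1, C2, C3, C4, C5, C6} → lossless.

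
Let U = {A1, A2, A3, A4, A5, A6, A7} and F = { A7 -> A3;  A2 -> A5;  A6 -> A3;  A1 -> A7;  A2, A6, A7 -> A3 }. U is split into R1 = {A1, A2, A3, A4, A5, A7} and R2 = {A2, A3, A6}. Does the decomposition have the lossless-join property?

No

Common attributes: R1 ∩ R2 = {A2, A3}.
Closure of {A2, A3}: A2 → A5 applies, adding A5. So (A2, A3)⁺ = {A2, A3, A5}.
The closure contains neither all of R1 = {A1, A2, A3, A4, A5, A7} nor all of R2 = {A2, A3, A6}, so the common attributes are not a superkey of either fragment. The join is lossy.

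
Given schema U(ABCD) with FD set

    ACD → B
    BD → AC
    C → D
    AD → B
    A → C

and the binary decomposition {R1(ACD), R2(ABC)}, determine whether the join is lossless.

Common attributes: R1 ∩ R2 = {AC}.
Closure of {AC}: C → D applies, adding D; AD → B applies, adding B. So (AC)⁺ = {ABCD}.
This closure contains every attribute of R1, so R1 ∩ R2 → R1. The join is lossless.

Yes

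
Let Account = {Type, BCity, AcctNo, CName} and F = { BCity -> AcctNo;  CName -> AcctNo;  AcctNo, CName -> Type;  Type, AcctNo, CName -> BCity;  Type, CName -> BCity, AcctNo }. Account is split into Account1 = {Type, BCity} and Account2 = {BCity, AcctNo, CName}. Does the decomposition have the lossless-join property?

No

Common attributes: Account1 ∩ Account2 = {BCity}.
Closure of {BCity}: BCity → AcctNo applies, adding AcctNo. So (BCity)⁺ = {BCity, AcctNo}.
The closure contains neither all of Account1 = {Type, BCity} nor all of Account2 = {BCity, AcctNo, CName}, so the common attributes are not a superkey of either fragment. The join is lossy.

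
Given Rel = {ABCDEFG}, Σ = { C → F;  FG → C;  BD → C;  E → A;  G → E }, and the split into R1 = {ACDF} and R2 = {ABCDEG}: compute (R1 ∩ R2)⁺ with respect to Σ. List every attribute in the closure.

ACDF

R1 ∩ R2 = {ACD}.
C → F applies, adding F
Closure: {ACDF}.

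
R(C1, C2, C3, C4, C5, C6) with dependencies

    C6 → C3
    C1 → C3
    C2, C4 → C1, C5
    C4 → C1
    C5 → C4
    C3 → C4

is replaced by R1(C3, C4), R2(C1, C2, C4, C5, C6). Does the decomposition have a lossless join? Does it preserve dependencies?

lossless and dependency-preserving

Lossless test: (C4)⁺ = {C1, C3, C4}, which contains all of one fragment — lossless.
Dependency preservation: C6 → C3; C1 → C3 are not contained in any single fragment, but the restricted closure of each left-hand side across the fragments still reaches the right-hand side; the remaining FDs each lie inside some fragment. All dependencies are preserved.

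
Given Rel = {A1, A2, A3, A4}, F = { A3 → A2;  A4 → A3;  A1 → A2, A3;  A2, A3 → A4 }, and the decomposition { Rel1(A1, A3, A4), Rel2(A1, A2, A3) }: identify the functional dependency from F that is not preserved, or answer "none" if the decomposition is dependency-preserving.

A3 → A2 lies within Rel2.
A4 → A3 lies within Rel1.
A1 → A2, A3 lies within Rel2.
A2, A3 → A4: restricted closure across fragments reaches A4.
Every dependency is enforceable on the fragments, so the decomposition is dependency-preserving.

none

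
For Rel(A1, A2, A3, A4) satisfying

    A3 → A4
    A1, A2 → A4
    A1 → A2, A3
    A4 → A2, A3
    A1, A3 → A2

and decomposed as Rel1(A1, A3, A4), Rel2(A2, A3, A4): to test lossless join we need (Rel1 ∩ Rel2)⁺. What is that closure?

A2, A3, A4

Rel1 ∩ Rel2 = {A3, A4}.
A4 → A2, A3 applies, adding A2
Closure: {A2, A3, A4}.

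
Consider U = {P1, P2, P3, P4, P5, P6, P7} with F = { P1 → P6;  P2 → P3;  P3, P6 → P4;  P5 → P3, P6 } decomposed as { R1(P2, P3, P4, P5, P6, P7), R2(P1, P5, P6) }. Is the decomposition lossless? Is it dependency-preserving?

lossy but dependency-preserving

Lossless test: (P5, P6)⁺ = {P3, P4, P5, P6}, which is a superkey of neither fragment — lossy.
Dependency preservation: every FD's attributes lie within a single fragment, so each can be enforced locally — preserved.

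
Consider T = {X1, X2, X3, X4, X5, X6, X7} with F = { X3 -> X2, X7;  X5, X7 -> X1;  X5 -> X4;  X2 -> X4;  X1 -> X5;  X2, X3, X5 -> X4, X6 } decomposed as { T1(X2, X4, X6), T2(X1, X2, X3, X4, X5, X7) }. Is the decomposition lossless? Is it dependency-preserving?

lossy and not dependency-preserving

Lossless test: (X2, X4)⁺ = {X2, X4}, which is a superkey of neither fragment — lossy.
Dependency preservation: the restricted closure of {X2, X3, X5} across the fragments never reaches {X4, X6}, so X2, X3, X5 → X4, X6 cannot be enforced without a join — not preserved.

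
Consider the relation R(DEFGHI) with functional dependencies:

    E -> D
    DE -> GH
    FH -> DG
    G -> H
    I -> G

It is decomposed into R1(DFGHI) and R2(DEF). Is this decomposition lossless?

No

Common attributes: R1 ∩ R2 = {DF}.
No dependency enlarges {DF}, so (DF)⁺ = {DF}.
The closure contains neither all of R1 = {DFGHI} nor all of R2 = {DEF}, so the common attributes are not a superkey of either fragment. The join is lossy.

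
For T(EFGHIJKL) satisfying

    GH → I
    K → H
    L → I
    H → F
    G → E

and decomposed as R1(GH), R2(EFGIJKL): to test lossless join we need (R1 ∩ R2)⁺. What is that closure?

R1 ∩ R2 = {G}.
G → E applies, adding E
Closure: {EG}.

EG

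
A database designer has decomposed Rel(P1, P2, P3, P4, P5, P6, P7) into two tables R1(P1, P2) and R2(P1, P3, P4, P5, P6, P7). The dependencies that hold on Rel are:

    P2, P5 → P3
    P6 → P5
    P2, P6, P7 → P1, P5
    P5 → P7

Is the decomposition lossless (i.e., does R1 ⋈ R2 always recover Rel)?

Common attributes: R1 ∩ R2 = {P1}.
No dependency enlarges {P1}, so (P1)⁺ = {P1}.
The closure contains neither all of R1 = {P1, P2} nor all of R2 = {P1, P3, P4, P5, P6, P7}, so the common attributes are not a superkey of either fragment. The join is lossy.

No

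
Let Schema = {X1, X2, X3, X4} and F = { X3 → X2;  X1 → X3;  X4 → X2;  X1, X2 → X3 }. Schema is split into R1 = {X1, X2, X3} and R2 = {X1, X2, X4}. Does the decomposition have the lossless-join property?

Yes

Common attributes: R1 ∩ R2 = {X1, X2}.
Closure of {X1, X2}: X1 → X3 applies, adding X3. So (X1, X2)⁺ = {X1, X2, X3}.
This closure contains every attribute of R1, so R1 ∩ R2 → R1. The join is lossless.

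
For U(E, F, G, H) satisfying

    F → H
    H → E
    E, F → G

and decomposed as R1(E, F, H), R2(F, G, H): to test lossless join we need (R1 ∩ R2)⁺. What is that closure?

E, F, G, H

R1 ∩ R2 = {F, H}.
H → E applies, adding E
E, F → G applies, adding G
Closure: {E, F, G, H}.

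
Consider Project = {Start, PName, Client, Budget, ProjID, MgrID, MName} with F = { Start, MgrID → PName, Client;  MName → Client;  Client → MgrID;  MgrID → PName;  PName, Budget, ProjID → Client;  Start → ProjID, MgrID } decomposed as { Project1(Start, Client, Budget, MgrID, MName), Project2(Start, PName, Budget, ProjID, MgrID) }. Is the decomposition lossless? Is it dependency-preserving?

lossless but not dependency-preserving

Lossless test: (Start, Budget, MgrID)⁺ = {Start, PName, Client, Budget, ProjID, MgrID}, which contains all of one fragment — lossless.
Dependency preservation: the restricted closure of {PName, Budget, ProjID} across the fragments never reaches {Client}, so PName, Budget, ProjID → Client cannot be enforced without a join — not preserved.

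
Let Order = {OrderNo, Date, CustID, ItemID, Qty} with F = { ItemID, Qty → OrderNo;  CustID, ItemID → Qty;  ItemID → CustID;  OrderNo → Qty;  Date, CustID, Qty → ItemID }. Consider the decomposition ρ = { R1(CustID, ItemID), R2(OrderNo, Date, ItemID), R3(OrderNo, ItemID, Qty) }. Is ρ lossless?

Yes

Chase test. Columns are OrderNo, Date, CustID, ItemID, Qty; row i has aⱼ where attribute j ∈ Ri, else bᵢⱼ.
Initial tableau (one row per fragment):
  row 1: b11 b12 a3 a4 b15
  row 2: a1 a2 b23 a4 b25
  row 3: a1 b32 b33 a4 a5
Rows 1 and 2 agree on ItemID; apply ItemID→CustID and equate their CustID entries.
Rows 1 and 3 agree on ItemID; apply ItemID→CustID and equate their CustID entries.
Rows 2 and 3 agree on OrderNo; apply OrderNo→Qty and equate their Qty entries.
Rows 1 and 2 agree on CustID, ItemID; apply CustID, ItemID→Qty and equate their Qty entries.
Rows 1 and 2 agree on ItemID, Qty; apply ItemID, Qty→OrderNo and equate their OrderNo entries.
Row 2 is now all distinguished symbols — the join is lossless.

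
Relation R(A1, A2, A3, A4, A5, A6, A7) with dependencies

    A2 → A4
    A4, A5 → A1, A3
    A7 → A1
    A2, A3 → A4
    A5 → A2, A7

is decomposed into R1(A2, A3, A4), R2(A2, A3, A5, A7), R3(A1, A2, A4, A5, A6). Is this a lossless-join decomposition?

Chase test. Columns are A1, A2, A3, A4, A5, A6, A7; row i has aⱼ where attribute j ∈ Ri, else bᵢⱼ.
Initial tableau (one row per fragment):
  row 1: b11 a2 a3 a4 b15 b16 b17
  row 2: b21 a2 a3 b24 a5 b26 a7
  row 3: a1 a2 b33 a4 a5 a6 b37
Rows 1 and 2 agree on A2; apply A2→A4 and equate their A4 entries.
Rows 2 and 3 agree on A4, A5; apply A4, A5→A1, A3 and equate their A1, A3 entries.
Rows 2 and 3 agree on A5; apply A5→A2, A7 and equate their A2, A7 entries.
Row 3 is now all distinguished symbols — the join is lossless.

Yes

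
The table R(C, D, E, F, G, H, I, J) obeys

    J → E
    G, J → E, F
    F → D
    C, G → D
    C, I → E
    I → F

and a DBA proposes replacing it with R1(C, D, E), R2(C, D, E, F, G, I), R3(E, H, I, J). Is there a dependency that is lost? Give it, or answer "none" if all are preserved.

G, J → E, F

Check G, J → E, F: no single fragment contains all of {E, F, G, J}, and the restricted closure of {G, J} across the fragments never reaches {E, F}.
J → E is preserved.
F → D is preserved.
C, G → D is preserved.
C, I → E is preserved.
I → F is preserved.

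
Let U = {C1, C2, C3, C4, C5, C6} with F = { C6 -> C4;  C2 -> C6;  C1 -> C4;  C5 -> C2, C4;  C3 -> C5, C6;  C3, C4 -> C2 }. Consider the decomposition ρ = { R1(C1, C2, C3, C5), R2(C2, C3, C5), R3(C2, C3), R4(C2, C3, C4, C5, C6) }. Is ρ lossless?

Yes

Chase test. Columns are C1, C2, C3, C4, C5, C6; row i has aⱼ where attribute j ∈ Ri, else bᵢⱼ.
Initial tableau (one row per fragment):
  row 1: a1 a2 a3 b14 a5 b16
  row 2: b21 a2 a3 b24 a5 b26
  row 3: b31 a2 a3 b34 b35 b36
  row 4: b41 a2 a3 a4 a5 a6
Rows 1 and 2 agree on C2; apply C2→C6 and equate their C6 entries.
Rows 1 and 3 agree on C2; apply C2→C6 and equate their C6 entries.
Rows 1 and 4 agree on C2; apply C2→C6 and equate their C6 entries.
Rows 1 and 2 agree on C5; apply C5→C2, C4 and equate their C2, C4 entries.
Rows 1 and 4 agree on C5; apply C5→C2, C4 and equate their C2, C4 entries.
Rows 1 and 3 agree on C3; apply C3→C5, C6 and equate their C5, C6 entries.
Rows 1 and 3 agree on C6; apply C6→C4 and equate their C4 entries.
Row 1 is now all distinguished symbols — the join is lossless.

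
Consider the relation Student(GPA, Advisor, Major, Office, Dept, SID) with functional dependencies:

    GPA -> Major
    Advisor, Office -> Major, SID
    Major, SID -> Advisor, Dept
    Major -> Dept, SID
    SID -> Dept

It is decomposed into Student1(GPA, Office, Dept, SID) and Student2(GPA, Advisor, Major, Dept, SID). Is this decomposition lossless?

Yes

Common attributes: Student1 ∩ Student2 = {GPA, Dept, SID}.
Closure of {GPA, Dept, SID}: GPA → Major applies, adding Major; Major, SID → Advisor, Dept applies, adding Advisor. So (GPA, Dept, SID)⁺ = {GPA, Advisor, Major, Dept, SID}.
This closure contains every attribute of Student2, so Student1 ∩ Student2 → Student2. The join is lossless.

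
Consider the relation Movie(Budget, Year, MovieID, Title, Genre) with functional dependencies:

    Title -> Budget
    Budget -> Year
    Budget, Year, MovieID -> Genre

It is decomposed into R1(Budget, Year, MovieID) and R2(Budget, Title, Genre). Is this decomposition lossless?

No

Common attributes: R1 ∩ R2 = {Budget}.
Closure of {Budget}: Budget → Year applies, adding Year. So (Budget)⁺ = {Budget, Year}.
The closure contains neither all of R1 = {Budget, Year, MovieID} nor all of R2 = {Budget, Title, Genre}, so the common attributes are not a superkey of either fragment. The join is lossy.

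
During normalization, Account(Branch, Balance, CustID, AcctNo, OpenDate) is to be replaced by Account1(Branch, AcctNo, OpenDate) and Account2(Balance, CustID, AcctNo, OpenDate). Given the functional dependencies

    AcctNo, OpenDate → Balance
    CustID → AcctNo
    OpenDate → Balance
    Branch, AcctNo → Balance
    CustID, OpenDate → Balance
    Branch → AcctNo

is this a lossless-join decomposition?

Common attributes: Account1 ∩ Account2 = {AcctNo, OpenDate}.
Closure of {AcctNo, OpenDate}: AcctNo, OpenDate → Balance applies, adding Balance. So (AcctNo, OpenDate)⁺ = {Balance, AcctNo, OpenDate}.
The closure contains neither all of Account1 = {Branch, AcctNo, OpenDate} nor all of Account2 = {Balance, CustID, AcctNo, OpenDate}, so the common attributes are not a superkey of either fragment. The join is lossy.

No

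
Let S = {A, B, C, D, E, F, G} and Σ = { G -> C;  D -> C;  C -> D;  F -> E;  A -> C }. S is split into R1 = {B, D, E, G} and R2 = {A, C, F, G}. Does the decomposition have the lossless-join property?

No

Common attributes: R1 ∩ R2 = {G}.
Closure of {G}: G → C applies, adding C; C → D applies, adding D. So (G)⁺ = {C, D, G}.
The closure contains neither all of R1 = {B, D, E, G} nor all of R2 = {A, C, F, G}, so the common attributes are not a superkey of either fragment. The join is lossy.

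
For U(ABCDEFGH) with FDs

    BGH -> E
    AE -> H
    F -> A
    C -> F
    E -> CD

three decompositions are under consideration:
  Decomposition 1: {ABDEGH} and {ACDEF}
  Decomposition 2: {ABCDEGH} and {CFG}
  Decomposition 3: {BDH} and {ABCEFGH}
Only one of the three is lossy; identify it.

Decomposition 1: common = {ADE}, closure = {ACDEFH} → lossless.
Decomposition 2: common = {CG}, closure = {ACFG} → lossless.
Decomposition 3: common = {BH}, closure = {BH} → lossy.

Decomposition 3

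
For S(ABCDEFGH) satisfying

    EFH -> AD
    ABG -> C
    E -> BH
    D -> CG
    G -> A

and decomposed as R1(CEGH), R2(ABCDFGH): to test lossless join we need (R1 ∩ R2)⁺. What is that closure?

R1 ∩ R2 = {CGH}.
G → A applies, adding A
Closure: {ACGH}.

ACGH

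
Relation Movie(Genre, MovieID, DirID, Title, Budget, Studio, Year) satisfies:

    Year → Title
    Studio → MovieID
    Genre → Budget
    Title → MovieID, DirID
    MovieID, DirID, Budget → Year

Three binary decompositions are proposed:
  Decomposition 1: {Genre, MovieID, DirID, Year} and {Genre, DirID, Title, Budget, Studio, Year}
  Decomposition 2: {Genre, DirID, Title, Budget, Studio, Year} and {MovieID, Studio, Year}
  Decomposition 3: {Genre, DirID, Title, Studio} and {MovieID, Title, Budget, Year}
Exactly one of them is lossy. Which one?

Decomposition 3

Decomposition 1: common = {Genre, DirID, Year}, closure = {Genre, MovieID, DirID, Title, Budget, Year} → lossless.
Decomposition 2: common = {Studio, Year}, closure = {MovieID, DirID, Title, Studio, Year} → lossless.
Decomposition 3: common = {Title}, closure = {MovieID, DirID, Title} → lossy.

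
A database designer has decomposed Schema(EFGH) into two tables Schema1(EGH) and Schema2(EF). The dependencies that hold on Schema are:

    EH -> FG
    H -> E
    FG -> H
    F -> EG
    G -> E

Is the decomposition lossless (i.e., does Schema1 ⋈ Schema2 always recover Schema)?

Common attributes: Schema1 ∩ Schema2 = {E}.
No dependency enlarges {E}, so (E)⁺ = {E}.
The closure contains neither all of Schema1 = {EGH} nor all of Schema2 = {EF}, so the common attributes are not a superkey of either fragment. The join is lossy.

No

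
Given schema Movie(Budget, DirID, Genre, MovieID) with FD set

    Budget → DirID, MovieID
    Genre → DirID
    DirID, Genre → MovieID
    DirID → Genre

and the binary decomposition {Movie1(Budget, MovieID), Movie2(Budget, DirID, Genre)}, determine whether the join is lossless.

Yes

Common attributes: Movie1 ∩ Movie2 = {Budget}.
Closure of {Budget}: Budget → DirID, MovieID applies, adding DirID, MovieID; DirID → Genre applies, adding Genre. So (Budget)⁺ = {Budget, DirID, Genre, MovieID}.
This closure contains every attribute of Movie1, so Movie1 ∩ Movie2 → Movie1. The join is lossless.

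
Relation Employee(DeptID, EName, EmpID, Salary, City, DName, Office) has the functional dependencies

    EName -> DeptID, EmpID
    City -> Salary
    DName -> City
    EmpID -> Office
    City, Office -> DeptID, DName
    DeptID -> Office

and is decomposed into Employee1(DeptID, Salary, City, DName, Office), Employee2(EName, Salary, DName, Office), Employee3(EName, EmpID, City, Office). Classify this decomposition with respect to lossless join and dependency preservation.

lossless but not dependency-preserving

Lossless test (chase): Rows 2 and 3 agree on EName; apply EName→DeptID, EmpID and equate their DeptID, EmpID entries. Rows 1 and 3 agree on City; apply City→Salary and equate their Salary entries. Rows 1 and 2 agree on DName; apply DName→City and equate their City entries. Rows 1 and 2 agree on City, Office; apply City, Office→DeptID, DName and equate their DeptID, DName entries. Rows 1 and 3 agree on City, Office; apply City, Office→DeptID, DName and equate their DeptID, DName entries. Row 2 is now all distinguished symbols — the join is lossless.
Dependency preservation: the restricted closure of {EName} across the fragments never reaches {DeptID, EmpID}, so EName → DeptID, EmpID cannot be enforced without a join — not preserved.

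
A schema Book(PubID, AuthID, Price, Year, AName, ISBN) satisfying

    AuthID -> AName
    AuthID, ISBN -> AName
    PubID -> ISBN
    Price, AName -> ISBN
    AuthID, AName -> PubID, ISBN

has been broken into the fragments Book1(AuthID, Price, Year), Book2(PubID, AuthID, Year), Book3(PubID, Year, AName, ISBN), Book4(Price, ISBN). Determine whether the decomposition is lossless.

No

Chase test. Columns are PubID, AuthID, Price, Year, AName, ISBN; row i has aⱼ where attribute j ∈ Booki, else bᵢⱼ.
Initial tableau (one row per fragment):
  row 1: b11 a2 a3 a4 b15 b16
  row 2: a1 a2 b23 a4 b25 b26
  row 3: a1 b32 b33 a4 a5 a6
  row 4: b41 b42 a3 b44 b45 a6
Rows 1 and 2 agree on AuthID; apply AuthID→AName and equate their AName entries.
Rows 2 and 3 agree on PubID; apply PubID→ISBN and equate their ISBN entries.
Rows 1 and 2 agree on AuthID, AName; apply AuthID, AName→PubID, ISBN and equate their PubID, ISBN entries.
No row becomes fully distinguished — the join is lossy.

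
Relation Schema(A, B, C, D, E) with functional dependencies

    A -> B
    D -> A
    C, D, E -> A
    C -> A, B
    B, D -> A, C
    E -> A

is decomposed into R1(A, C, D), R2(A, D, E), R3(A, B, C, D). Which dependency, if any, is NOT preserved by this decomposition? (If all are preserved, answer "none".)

A → B lies within R3.
D → A lies within R1.
C, D, E → A: restricted closure across fragments reaches A.
C → A, B lies within R3.
B, D → A, C lies within R3.
E → A lies within R2.
Every dependency is enforceable on the fragments, so the decomposition is dependency-preserving.

none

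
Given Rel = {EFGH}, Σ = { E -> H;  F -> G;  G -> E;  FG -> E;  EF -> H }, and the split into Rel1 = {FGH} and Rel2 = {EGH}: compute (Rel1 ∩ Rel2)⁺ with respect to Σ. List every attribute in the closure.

EGH

Rel1 ∩ Rel2 = {GH}.
G → E applies, adding E
Closure: {EGH}.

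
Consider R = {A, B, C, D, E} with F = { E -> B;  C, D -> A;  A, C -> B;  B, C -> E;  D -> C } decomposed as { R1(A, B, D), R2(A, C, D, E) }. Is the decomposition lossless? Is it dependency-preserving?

Lossless test: (A, D)⁺ = {A, B, C, D, E}, which contains all of one fragment — lossless.
Dependency preservation: the restricted closure of {E} across the fragments never reaches {B}, so E → B cannot be enforced without a join — not preserved.

lossless but not dependency-preserving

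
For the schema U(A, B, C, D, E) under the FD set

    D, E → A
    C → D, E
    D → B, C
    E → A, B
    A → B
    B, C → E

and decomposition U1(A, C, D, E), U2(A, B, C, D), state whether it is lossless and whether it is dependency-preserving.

Lossless test: (A, C, D)⁺ = {A, B, C, D, E}, which contains all of one fragment — lossless.
Dependency preservation: E → A, B; B, C → E are not contained in any single fragment, but the restricted closure of each left-hand side across the fragments still reaches the right-hand side; the remaining FDs each lie inside some fragment. All dependencies are preserved.

lossless and dependency-preserving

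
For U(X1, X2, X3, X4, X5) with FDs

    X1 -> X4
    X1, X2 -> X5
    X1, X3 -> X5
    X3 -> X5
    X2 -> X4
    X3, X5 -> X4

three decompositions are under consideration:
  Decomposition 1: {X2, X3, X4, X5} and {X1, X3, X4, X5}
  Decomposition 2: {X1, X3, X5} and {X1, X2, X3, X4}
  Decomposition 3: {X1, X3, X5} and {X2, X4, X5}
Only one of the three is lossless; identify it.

Decomposition 1: common = {X3, X4, X5}, closure = {X3, X4, X5} → lossy.
Decomposition 2: common = {X1, X3}, closure = {X1, X3, X4, X5} → lossless.
Decomposition 3: common = {X5}, closure = {X5} → lossy.

Decomposition 2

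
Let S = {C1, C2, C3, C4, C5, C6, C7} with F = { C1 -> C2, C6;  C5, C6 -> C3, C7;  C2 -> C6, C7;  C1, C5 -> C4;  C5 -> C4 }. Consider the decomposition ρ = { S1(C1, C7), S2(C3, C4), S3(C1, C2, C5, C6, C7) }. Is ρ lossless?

No

Chase test. Columns are C1, C2, C3, C4, C5, C6, C7; row i has aⱼ where attribute j ∈ Si, else bᵢⱼ.
Initial tableau (one row per fragment):
  row 1: a1 b12 b13 b14 b15 b16 a7
  row 2: b21 b22 a3 a4 b25 b26 b27
  row 3: a1 a2 b33 b34 a5 a6 a7
Rows 1 and 3 agree on C1; apply C1→C2, C6 and equate their C2, C6 entries.
No row becomes fully distinguished — the join is lossy.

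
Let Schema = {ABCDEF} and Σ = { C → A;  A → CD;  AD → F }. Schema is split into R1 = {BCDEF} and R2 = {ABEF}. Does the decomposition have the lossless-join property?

Common attributes: R1 ∩ R2 = {BEF}.
No dependency enlarges {BEF}, so (BEF)⁺ = {BEF}.
The closure contains neither all of R1 = {BCDEF} nor all of R2 = {ABEF}, so the common attributes are not a superkey of either fragment. The join is lossy.

No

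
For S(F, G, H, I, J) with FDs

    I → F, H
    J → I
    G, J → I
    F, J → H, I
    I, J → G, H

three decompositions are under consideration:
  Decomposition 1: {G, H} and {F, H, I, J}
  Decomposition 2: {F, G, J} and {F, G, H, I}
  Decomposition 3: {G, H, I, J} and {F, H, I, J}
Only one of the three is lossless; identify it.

Decomposition 1: common = {H}, closure = {H} → lossy.
Decomposition 2: common = {F, G}, closure = {F, G} → lossy.
Decomposition 3: common = {H, I, J}, closure = {F, G, H, I, J} → lossless.

Decomposition 3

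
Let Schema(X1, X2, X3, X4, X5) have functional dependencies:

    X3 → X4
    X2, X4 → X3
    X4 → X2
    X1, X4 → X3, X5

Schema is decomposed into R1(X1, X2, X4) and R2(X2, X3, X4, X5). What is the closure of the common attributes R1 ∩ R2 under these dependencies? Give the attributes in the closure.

X2, X3, X4

R1 ∩ R2 = {X2, X4}.
X2, X4 → X3 applies, adding X3
Closure: {X2, X3, X4}.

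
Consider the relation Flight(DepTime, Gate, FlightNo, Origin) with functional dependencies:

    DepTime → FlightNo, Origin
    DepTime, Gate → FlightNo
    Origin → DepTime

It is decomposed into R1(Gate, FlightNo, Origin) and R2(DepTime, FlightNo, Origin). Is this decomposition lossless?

Yes

Common attributes: R1 ∩ R2 = {FlightNo, Origin}.
Closure of {FlightNo, Origin}: Origin → DepTime applies, adding DepTime. So (FlightNo, Origin)⁺ = {DepTime, FlightNo, Origin}.
This closure contains every attribute of R2, so R1 ∩ R2 → R2. The join is lossless.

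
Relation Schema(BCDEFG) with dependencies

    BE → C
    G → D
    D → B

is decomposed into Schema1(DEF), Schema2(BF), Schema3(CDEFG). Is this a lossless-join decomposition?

Chase test. Columns are BCDEFG; row i has aⱼ where attribute j ∈ Schemai, else bᵢⱼ.
Initial tableau (one row per fragment):
  row 1: b11 b12 a3 a4 a5 b16
  row 2: a1 b22 b23 b24 a5 b26
  row 3: b31 a2 a3 a4 a5 a6
Rows 1 and 3 agree on D; apply D→B and equate their B entries.
Rows 1 and 3 agree on BE; apply BE→C and equate their C entries.
No row becomes fully distinguished — the join is lossy.

No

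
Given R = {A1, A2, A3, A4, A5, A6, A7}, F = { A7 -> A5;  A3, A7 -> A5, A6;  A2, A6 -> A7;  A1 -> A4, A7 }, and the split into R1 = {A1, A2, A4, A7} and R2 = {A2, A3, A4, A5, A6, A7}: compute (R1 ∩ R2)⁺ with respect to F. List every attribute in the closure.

A2, A4, A5, A7

R1 ∩ R2 = {A2, A4, A7}.
A7 → A5 applies, adding A5
Closure: {A2, A4, A5, A7}.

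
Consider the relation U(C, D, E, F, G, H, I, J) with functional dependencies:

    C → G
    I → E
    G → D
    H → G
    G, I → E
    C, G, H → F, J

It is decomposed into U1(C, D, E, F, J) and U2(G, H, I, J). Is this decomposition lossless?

Common attributes: U1 ∩ U2 = {J}.
No dependency enlarges {J}, so (J)⁺ = {J}.
The closure contains neither all of U1 = {C, D, E, F, J} nor all of U2 = {G, H, I, J}, so the common attributes are not a superkey of either fragment. The join is lossy.

No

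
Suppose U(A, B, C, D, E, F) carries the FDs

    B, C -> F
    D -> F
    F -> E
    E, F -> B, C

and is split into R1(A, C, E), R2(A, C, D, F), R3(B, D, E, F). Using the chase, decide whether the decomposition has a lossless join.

Yes

Chase test. Columns are A, B, C, D, E, F; row i has aⱼ where attribute j ∈ Ri, else bᵢⱼ.
Initial tableau (one row per fragment):
  row 1: a1 b12 a3 b14 a5 b16
  row 2: a1 b22 a3 a4 b25 a6
  row 3: b31 a2 b33 a4 a5 a6
Rows 2 and 3 agree on F; apply F→E and equate their E entries.
Rows 2 and 3 agree on E, F; apply E, F→B, C and equate their B, C entries.
Row 2 is now all distinguished symbols — the join is lossless.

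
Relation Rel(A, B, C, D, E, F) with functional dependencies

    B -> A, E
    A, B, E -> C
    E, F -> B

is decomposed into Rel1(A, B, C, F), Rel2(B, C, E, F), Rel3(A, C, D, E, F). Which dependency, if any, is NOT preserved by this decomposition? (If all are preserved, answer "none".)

B → A, E: restricted closure across fragments reaches A, E.
A, B, E → C: restricted closure across fragments reaches C.
E, F → B lies within Rel2.
Every dependency is enforceable on the fragments, so the decomposition is dependency-preserving.

none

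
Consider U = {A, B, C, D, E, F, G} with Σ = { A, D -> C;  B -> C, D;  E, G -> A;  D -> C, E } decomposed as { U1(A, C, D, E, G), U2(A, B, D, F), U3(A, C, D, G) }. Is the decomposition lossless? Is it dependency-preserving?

lossy but dependency-preserving

Lossless test (chase): Rows 1 and 2 agree on A, D; apply A, D→C and equate their C entries. Rows 1 and 2 agree on D; apply D→C, E and equate their C, E entries. Rows 1 and 3 agree on D; apply D→C, E and equate their C, E entries. No row becomes fully distinguished — the join is lossy.
Dependency preservation: B → C, D is not contained in any single fragment, but the restricted closure of its left-hand side across the fragments still reaches the right-hand side; the remaining FDs each lie inside some fragment. All dependencies are preserved.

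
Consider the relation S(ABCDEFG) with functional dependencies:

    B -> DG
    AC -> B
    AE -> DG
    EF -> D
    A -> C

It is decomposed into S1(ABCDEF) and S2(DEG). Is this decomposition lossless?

No

Common attributes: S1 ∩ S2 = {DE}.
No dependency enlarges {DE}, so (DE)⁺ = {DE}.
The closure contains neither all of S1 = {ABCDEF} nor all of S2 = {DEG}, so the common attributes are not a superkey of either fragment. The join is lossy.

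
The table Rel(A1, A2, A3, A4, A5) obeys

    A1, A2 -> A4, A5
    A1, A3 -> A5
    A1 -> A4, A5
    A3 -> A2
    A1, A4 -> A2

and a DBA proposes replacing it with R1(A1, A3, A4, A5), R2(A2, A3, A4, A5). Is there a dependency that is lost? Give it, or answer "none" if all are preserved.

Check A1, A4 → A2: no single fragment contains all of {A1, A2, A4}, and the restricted closure of {A1, A4} across the fragments never reaches {A2}.
A1, A2 → A4, A5 is preserved.
A1, A3 → A5 is preserved.
A1 → A4, A5 is preserved.
A3 → A2 is preserved.

A1, A4 -> A2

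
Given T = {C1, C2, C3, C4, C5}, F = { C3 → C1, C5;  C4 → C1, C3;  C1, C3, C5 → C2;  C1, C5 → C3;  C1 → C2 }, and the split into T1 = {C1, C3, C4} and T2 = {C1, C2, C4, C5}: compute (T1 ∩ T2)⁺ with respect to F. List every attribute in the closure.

C1, C2, C3, C4, C5

T1 ∩ T2 = {C1, C4}.
C4 → C1, C3 applies, adding C3
C1 → C2 applies, adding C2
C3 → C1, C5 applies, adding C5
Closure: {C1, C2, C3, C4, C5}.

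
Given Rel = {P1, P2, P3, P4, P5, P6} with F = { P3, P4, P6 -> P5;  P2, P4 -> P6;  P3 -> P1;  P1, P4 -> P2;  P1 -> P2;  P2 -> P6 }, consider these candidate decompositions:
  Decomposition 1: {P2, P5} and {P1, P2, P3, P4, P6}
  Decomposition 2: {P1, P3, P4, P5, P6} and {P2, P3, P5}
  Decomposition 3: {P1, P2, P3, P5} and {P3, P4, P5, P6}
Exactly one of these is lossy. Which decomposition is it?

Decomposition 1

Decomposition 1: common = {P2}, closure = {P2, P6} → lossy.
Decomposition 2: common = {P3, P5}, closure = {P1, P2, P3, P5, P6} → lossless.
Decomposition 3: common = {P3, P5}, closure = {P1, P2, P3, P5, P6} → lossless.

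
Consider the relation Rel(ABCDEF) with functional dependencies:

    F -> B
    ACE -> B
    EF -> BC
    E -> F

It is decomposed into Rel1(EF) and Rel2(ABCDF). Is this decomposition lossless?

No

Common attributes: Rel1 ∩ Rel2 = {F}.
Closure of {F}: F → B applies, adding B. So (F)⁺ = {BF}.
The closure contains neither all of Rel1 = {EF} nor all of Rel2 = {ABCDF}, so the common attributes are not a superkey of either fragment. The join is lossy.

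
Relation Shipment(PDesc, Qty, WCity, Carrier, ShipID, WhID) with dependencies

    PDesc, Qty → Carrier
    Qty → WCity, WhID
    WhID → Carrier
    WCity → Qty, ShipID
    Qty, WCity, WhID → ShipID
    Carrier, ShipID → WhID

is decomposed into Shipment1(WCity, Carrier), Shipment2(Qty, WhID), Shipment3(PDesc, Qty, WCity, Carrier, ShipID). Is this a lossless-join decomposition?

Yes

Chase test. Columns are PDesc, Qty, WCity, Carrier, ShipID, WhID; row i has aⱼ where attribute j ∈ Shipmenti, else bᵢⱼ.
Initial tableau (one row per fragment):
  row 1: b11 b12 a3 a4 b15 b16
  row 2: b21 a2 b23 b24 b25 a6
  row 3: a1 a2 a3 a4 a5 b36
Rows 2 and 3 agree on Qty; apply Qty→WCity, WhID and equate their WCity, WhID entries.
Rows 2 and 3 agree on WhID; apply WhID→Carrier and equate their Carrier entries.
Rows 1 and 2 agree on WCity; apply WCity→Qty, ShipID and equate their Qty, ShipID entries.
Rows 1 and 3 agree on WCity; apply WCity→Qty, ShipID and equate their Qty, ShipID entries.
Rows 1 and 2 agree on Carrier, ShipID; apply Carrier, ShipID→WhID and equate their WhID entries.
Row 3 is now all distinguished symbols — the join is lossless.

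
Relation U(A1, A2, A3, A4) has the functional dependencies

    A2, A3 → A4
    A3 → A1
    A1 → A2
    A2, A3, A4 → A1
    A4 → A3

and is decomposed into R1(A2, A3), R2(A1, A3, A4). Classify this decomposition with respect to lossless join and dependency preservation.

Lossless test: (A3)⁺ = {A1, A2, A3, A4}, which contains all of one fragment — lossless.
Dependency preservation: the restricted closure of {A1} across the fragments never reaches {A2}, so A1 → A2 cannot be enforced without a join — not preserved.

lossless but not dependency-preserving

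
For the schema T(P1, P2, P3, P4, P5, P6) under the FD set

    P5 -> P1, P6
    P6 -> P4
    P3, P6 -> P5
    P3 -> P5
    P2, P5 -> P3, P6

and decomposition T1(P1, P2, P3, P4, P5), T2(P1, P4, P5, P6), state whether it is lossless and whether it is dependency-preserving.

Lossless test: (P1, P4, P5)⁺ = {P1, P4, P5, P6}, which contains all of one fragment — lossless.
Dependency preservation: P3, P6 → P5; P2, P5 → P3, P6 are not contained in any single fragment, but the restricted closure of each left-hand side across the fragments still reaches the right-hand side; the remaining FDs each lie inside some fragment. All dependencies are preserved.

lossless and dependency-preserving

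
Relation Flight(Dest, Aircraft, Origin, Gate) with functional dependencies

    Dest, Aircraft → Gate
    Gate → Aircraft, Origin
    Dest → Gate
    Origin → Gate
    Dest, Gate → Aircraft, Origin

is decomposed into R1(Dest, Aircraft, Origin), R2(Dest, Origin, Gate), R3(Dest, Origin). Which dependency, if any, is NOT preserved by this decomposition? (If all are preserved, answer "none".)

Dest, Aircraft → Gate: restricted closure across fragments reaches Gate.
Gate → Aircraft, Origin: restricted closure across fragments reaches Aircraft, Origin.
Dest → Gate lies within R2.
Origin → Gate lies within R2.
Dest, Gate → Aircraft, Origin: restricted closure across fragments reaches Aircraft, Origin.
Every dependency is enforceable on the fragments, so the decomposition is dependency-preserving.

none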